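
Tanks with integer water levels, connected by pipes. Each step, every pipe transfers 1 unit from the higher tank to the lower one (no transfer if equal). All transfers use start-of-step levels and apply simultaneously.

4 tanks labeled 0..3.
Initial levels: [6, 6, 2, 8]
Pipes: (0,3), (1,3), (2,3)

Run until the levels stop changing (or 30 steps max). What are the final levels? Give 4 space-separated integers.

Step 1: flows [3->0,3->1,3->2] -> levels [7 7 3 5]
Step 2: flows [0->3,1->3,3->2] -> levels [6 6 4 6]
Step 3: flows [0=3,1=3,3->2] -> levels [6 6 5 5]
Step 4: flows [0->3,1->3,2=3] -> levels [5 5 5 7]
Step 5: flows [3->0,3->1,3->2] -> levels [6 6 6 4]
Step 6: flows [0->3,1->3,2->3] -> levels [5 5 5 7]
  -> period-2 cycle: step 6 state = step 4 state; never stabilizes
  -> state at step 30: (30-4) mod 2 = 0, same as step 4 -> [5 5 5 7]

Answer: 5 5 5 7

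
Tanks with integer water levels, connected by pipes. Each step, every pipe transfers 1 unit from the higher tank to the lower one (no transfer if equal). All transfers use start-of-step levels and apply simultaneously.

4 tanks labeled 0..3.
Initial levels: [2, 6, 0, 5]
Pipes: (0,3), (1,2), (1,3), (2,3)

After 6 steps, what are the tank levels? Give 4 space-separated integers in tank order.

Step 1: flows [3->0,1->2,1->3,3->2] -> levels [3 4 2 4]
Step 2: flows [3->0,1->2,1=3,3->2] -> levels [4 3 4 2]
Step 3: flows [0->3,2->1,1->3,2->3] -> levels [3 3 2 5]
Step 4: flows [3->0,1->2,3->1,3->2] -> levels [4 3 4 2]
  -> period-2 cycle: step 4 state = step 2 state
  -> state at step 6: (6-2) mod 2 = 0, same as step 2 -> [4 3 4 2]

Answer: 4 3 4 2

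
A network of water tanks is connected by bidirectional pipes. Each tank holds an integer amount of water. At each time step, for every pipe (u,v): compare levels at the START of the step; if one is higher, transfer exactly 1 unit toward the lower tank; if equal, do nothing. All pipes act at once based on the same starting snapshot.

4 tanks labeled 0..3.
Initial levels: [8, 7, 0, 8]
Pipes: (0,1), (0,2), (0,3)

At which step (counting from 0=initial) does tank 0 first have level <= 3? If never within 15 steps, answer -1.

Step 1: flows [0->1,0->2,0=3] -> levels [6 8 1 8]
Step 2: flows [1->0,0->2,3->0] -> levels [7 7 2 7]
Step 3: flows [0=1,0->2,0=3] -> levels [6 7 3 7]
Step 4: flows [1->0,0->2,3->0] -> levels [7 6 4 6]
Step 5: flows [0->1,0->2,0->3] -> levels [4 7 5 7]
Step 6: flows [1->0,2->0,3->0] -> levels [7 6 4 6]
  -> period-2 cycle (repeats step 4); tank 0 never drops to <=3
Tank 0 never reaches <=3 within 15 steps

Answer: -1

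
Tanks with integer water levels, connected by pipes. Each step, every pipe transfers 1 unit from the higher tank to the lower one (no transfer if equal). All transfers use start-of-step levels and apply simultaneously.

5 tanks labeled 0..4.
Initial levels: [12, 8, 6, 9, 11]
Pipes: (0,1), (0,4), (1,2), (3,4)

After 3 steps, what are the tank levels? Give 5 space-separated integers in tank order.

Step 1: flows [0->1,0->4,1->2,4->3] -> levels [10 8 7 10 11]
Step 2: flows [0->1,4->0,1->2,4->3] -> levels [10 8 8 11 9]
Step 3: flows [0->1,0->4,1=2,3->4] -> levels [8 9 8 10 11]

Answer: 8 9 8 10 11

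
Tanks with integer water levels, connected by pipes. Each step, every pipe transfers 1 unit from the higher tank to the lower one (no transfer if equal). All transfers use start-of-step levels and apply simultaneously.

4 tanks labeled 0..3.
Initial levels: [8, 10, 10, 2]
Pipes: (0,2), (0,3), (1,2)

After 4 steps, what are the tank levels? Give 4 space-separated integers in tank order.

Step 1: flows [2->0,0->3,1=2] -> levels [8 10 9 3]
Step 2: flows [2->0,0->3,1->2] -> levels [8 9 9 4]
Step 3: flows [2->0,0->3,1=2] -> levels [8 9 8 5]
Step 4: flows [0=2,0->3,1->2] -> levels [7 8 9 6]

Answer: 7 8 9 6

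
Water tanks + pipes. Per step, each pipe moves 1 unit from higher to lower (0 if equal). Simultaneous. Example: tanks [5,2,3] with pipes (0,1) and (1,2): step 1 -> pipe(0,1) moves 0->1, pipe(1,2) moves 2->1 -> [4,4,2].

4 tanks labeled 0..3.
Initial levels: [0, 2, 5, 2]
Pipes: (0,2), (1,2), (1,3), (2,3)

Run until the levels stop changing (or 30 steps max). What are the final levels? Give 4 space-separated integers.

Answer: 2 2 3 2

Derivation:
Step 1: flows [2->0,2->1,1=3,2->3] -> levels [1 3 2 3]
Step 2: flows [2->0,1->2,1=3,3->2] -> levels [2 2 3 2]
Step 3: flows [2->0,2->1,1=3,2->3] -> levels [3 3 0 3]
Step 4: flows [0->2,1->2,1=3,3->2] -> levels [2 2 3 2]
  -> period-2 cycle: step 4 state = step 2 state; never stabilizes
  -> state at step 30: (30-2) mod 2 = 0, same as step 2 -> [2 2 3 2]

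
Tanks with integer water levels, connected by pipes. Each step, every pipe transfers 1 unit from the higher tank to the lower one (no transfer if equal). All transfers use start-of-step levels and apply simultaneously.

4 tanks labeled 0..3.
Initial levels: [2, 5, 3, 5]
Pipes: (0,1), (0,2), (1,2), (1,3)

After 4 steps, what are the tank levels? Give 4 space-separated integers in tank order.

Answer: 3 5 3 4

Derivation:
Step 1: flows [1->0,2->0,1->2,1=3] -> levels [4 3 3 5]
Step 2: flows [0->1,0->2,1=2,3->1] -> levels [2 5 4 4]
Step 3: flows [1->0,2->0,1->2,1->3] -> levels [4 2 4 5]
Step 4: flows [0->1,0=2,2->1,3->1] -> levels [3 5 3 4]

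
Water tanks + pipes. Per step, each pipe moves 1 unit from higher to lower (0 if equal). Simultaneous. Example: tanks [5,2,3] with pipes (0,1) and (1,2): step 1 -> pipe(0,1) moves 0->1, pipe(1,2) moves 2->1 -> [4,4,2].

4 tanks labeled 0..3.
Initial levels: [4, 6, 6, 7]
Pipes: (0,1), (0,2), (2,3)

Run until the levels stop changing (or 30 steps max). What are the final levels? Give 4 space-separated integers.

Step 1: flows [1->0,2->0,3->2] -> levels [6 5 6 6]
Step 2: flows [0->1,0=2,2=3] -> levels [5 6 6 6]
Step 3: flows [1->0,2->0,2=3] -> levels [7 5 5 6]
Step 4: flows [0->1,0->2,3->2] -> levels [5 6 7 5]
Step 5: flows [1->0,2->0,2->3] -> levels [7 5 5 6]
  -> period-2 cycle: step 5 state = step 3 state; never stabilizes
  -> state at step 30: (30-3) mod 2 = 1, same as step 4 -> [5 6 7 5]

Answer: 5 6 7 5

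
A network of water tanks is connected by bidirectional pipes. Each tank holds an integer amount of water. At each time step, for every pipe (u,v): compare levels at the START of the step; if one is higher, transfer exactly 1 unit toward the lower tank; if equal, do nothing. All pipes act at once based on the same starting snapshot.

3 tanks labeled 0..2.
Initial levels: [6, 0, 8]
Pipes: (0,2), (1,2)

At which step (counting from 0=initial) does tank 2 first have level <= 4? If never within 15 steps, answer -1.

Answer: 5

Derivation:
Step 1: flows [2->0,2->1] -> levels [7 1 6]
Step 2: flows [0->2,2->1] -> levels [6 2 6]
Step 3: flows [0=2,2->1] -> levels [6 3 5]
Step 4: flows [0->2,2->1] -> levels [5 4 5]
Step 5: flows [0=2,2->1] -> levels [5 5 4]
Tank 2 first reaches <=4 at step 5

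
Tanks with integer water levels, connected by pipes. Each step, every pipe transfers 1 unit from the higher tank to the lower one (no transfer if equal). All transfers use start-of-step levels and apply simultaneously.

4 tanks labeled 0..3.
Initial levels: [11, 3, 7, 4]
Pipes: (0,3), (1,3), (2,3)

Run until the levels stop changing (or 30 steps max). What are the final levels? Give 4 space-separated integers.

Answer: 7 5 5 8

Derivation:
Step 1: flows [0->3,3->1,2->3] -> levels [10 4 6 5]
Step 2: flows [0->3,3->1,2->3] -> levels [9 5 5 6]
Step 3: flows [0->3,3->1,3->2] -> levels [8 6 6 5]
Step 4: flows [0->3,1->3,2->3] -> levels [7 5 5 8]
Step 5: flows [3->0,3->1,3->2] -> levels [8 6 6 5]
  -> period-2 cycle: step 5 state = step 3 state; never stabilizes
  -> state at step 30: (30-3) mod 2 = 1, same as step 4 -> [7 5 5 8]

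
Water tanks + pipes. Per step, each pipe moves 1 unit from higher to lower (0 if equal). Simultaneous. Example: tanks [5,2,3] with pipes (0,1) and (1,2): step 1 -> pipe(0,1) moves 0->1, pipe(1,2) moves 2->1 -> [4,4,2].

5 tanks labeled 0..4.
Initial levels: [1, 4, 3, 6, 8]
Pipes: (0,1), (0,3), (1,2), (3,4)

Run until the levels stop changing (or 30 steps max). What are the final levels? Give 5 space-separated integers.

Step 1: flows [1->0,3->0,1->2,4->3] -> levels [3 2 4 6 7]
Step 2: flows [0->1,3->0,2->1,4->3] -> levels [3 4 3 6 6]
Step 3: flows [1->0,3->0,1->2,3=4] -> levels [5 2 4 5 6]
Step 4: flows [0->1,0=3,2->1,4->3] -> levels [4 4 3 6 5]
Step 5: flows [0=1,3->0,1->2,3->4] -> levels [5 3 4 4 6]
Step 6: flows [0->1,0->3,2->1,4->3] -> levels [3 5 3 6 5]
Step 7: flows [1->0,3->0,1->2,3->4] -> levels [5 3 4 4 6]
  -> period-2 cycle: step 7 state = step 5 state; never stabilizes
  -> state at step 30: (30-5) mod 2 = 1, same as step 6 -> [3 5 3 6 5]

Answer: 3 5 3 6 5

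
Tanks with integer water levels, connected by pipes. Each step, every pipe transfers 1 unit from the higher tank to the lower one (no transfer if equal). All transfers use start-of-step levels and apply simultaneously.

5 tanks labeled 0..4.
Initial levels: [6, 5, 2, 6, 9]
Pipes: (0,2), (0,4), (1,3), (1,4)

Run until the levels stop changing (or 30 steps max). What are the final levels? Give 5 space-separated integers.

Answer: 6 7 5 5 5

Derivation:
Step 1: flows [0->2,4->0,3->1,4->1] -> levels [6 7 3 5 7]
Step 2: flows [0->2,4->0,1->3,1=4] -> levels [6 6 4 6 6]
Step 3: flows [0->2,0=4,1=3,1=4] -> levels [5 6 5 6 6]
Step 4: flows [0=2,4->0,1=3,1=4] -> levels [6 6 5 6 5]
Step 5: flows [0->2,0->4,1=3,1->4] -> levels [4 5 6 6 7]
Step 6: flows [2->0,4->0,3->1,4->1] -> levels [6 7 5 5 5]
Step 7: flows [0->2,0->4,1->3,1->4] -> levels [4 5 6 6 7]
  -> period-2 cycle: step 7 state = step 5 state; never stabilizes
  -> state at step 30: (30-5) mod 2 = 1, same as step 6 -> [6 7 5 5 5]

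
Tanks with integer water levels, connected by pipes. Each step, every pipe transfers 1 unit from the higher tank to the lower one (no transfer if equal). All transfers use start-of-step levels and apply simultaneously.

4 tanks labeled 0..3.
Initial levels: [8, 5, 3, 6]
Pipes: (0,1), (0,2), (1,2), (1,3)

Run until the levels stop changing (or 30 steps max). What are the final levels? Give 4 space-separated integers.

Answer: 6 4 6 6

Derivation:
Step 1: flows [0->1,0->2,1->2,3->1] -> levels [6 6 5 5]
Step 2: flows [0=1,0->2,1->2,1->3] -> levels [5 4 7 6]
Step 3: flows [0->1,2->0,2->1,3->1] -> levels [5 7 5 5]
Step 4: flows [1->0,0=2,1->2,1->3] -> levels [6 4 6 6]
Step 5: flows [0->1,0=2,2->1,3->1] -> levels [5 7 5 5]
  -> period-2 cycle: step 5 state = step 3 state; never stabilizes
  -> state at step 30: (30-3) mod 2 = 1, same as step 4 -> [6 4 6 6]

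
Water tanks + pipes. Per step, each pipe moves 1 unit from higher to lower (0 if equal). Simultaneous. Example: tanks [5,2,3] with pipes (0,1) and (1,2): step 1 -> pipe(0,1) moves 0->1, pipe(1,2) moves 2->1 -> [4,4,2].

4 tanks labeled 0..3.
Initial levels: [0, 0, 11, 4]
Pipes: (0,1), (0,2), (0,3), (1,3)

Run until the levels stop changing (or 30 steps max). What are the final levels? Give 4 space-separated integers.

Answer: 2 5 4 4

Derivation:
Step 1: flows [0=1,2->0,3->0,3->1] -> levels [2 1 10 2]
Step 2: flows [0->1,2->0,0=3,3->1] -> levels [2 3 9 1]
Step 3: flows [1->0,2->0,0->3,1->3] -> levels [3 1 8 3]
Step 4: flows [0->1,2->0,0=3,3->1] -> levels [3 3 7 2]
Step 5: flows [0=1,2->0,0->3,1->3] -> levels [3 2 6 4]
Step 6: flows [0->1,2->0,3->0,3->1] -> levels [4 4 5 2]
Step 7: flows [0=1,2->0,0->3,1->3] -> levels [4 3 4 4]
Step 8: flows [0->1,0=2,0=3,3->1] -> levels [3 5 4 3]
Step 9: flows [1->0,2->0,0=3,1->3] -> levels [5 3 3 4]
Step 10: flows [0->1,0->2,0->3,3->1] -> levels [2 5 4 4]
Step 11: flows [1->0,2->0,3->0,1->3] -> levels [5 3 3 4]
  -> period-2 cycle: step 11 state = step 9 state; never stabilizes
  -> state at step 30: (30-9) mod 2 = 1, same as step 10 -> [2 5 4 4]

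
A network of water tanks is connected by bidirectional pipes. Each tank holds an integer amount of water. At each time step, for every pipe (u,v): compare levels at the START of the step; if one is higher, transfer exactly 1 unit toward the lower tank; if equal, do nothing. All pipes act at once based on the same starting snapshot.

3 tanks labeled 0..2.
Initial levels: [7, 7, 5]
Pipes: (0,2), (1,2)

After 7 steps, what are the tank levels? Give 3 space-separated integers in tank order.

Answer: 6 6 7

Derivation:
Step 1: flows [0->2,1->2] -> levels [6 6 7]
Step 2: flows [2->0,2->1] -> levels [7 7 5]
  -> period-2 cycle: step 2 state = step 0 state
  -> state at step 7: (7-0) mod 2 = 1, same as step 1 -> [6 6 7]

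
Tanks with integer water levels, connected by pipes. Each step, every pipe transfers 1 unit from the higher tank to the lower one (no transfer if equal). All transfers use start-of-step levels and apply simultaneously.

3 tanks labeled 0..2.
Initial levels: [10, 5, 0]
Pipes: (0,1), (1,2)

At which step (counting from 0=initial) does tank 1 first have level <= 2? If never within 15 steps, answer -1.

Answer: -1

Derivation:
Step 1: flows [0->1,1->2] -> levels [9 5 1]
Step 2: flows [0->1,1->2] -> levels [8 5 2]
Step 3: flows [0->1,1->2] -> levels [7 5 3]
Step 4: flows [0->1,1->2] -> levels [6 5 4]
Step 5: flows [0->1,1->2] -> levels [5 5 5]
Step 6: flows [0=1,1=2] -> levels [5 5 5]
  -> stable; tank 1 stays at 5 > 2
Tank 1 never reaches <=2 within 15 steps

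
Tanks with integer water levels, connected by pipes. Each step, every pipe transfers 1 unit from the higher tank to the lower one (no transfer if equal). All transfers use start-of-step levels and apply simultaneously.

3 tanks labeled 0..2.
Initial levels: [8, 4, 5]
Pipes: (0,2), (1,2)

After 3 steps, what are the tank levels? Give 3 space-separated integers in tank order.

Step 1: flows [0->2,2->1] -> levels [7 5 5]
Step 2: flows [0->2,1=2] -> levels [6 5 6]
Step 3: flows [0=2,2->1] -> levels [6 6 5]

Answer: 6 6 5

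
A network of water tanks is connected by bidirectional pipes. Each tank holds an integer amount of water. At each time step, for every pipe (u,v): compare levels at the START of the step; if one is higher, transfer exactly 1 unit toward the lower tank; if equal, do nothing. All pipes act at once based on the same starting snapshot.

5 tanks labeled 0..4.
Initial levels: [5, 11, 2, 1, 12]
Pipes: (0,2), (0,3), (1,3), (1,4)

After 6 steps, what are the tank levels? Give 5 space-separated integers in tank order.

Answer: 4 8 4 6 9

Derivation:
Step 1: flows [0->2,0->3,1->3,4->1] -> levels [3 11 3 3 11]
Step 2: flows [0=2,0=3,1->3,1=4] -> levels [3 10 3 4 11]
Step 3: flows [0=2,3->0,1->3,4->1] -> levels [4 10 3 4 10]
Step 4: flows [0->2,0=3,1->3,1=4] -> levels [3 9 4 5 10]
Step 5: flows [2->0,3->0,1->3,4->1] -> levels [5 9 3 5 9]
Step 6: flows [0->2,0=3,1->3,1=4] -> levels [4 8 4 6 9]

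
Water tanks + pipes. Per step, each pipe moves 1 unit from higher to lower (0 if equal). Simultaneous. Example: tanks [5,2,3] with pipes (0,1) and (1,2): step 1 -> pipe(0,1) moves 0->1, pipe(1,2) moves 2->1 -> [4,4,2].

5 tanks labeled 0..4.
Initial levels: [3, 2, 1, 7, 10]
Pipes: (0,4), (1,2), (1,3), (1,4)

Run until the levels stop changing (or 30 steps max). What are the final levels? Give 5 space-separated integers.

Step 1: flows [4->0,1->2,3->1,4->1] -> levels [4 3 2 6 8]
Step 2: flows [4->0,1->2,3->1,4->1] -> levels [5 4 3 5 6]
Step 3: flows [4->0,1->2,3->1,4->1] -> levels [6 5 4 4 4]
Step 4: flows [0->4,1->2,1->3,1->4] -> levels [5 2 5 5 6]
Step 5: flows [4->0,2->1,3->1,4->1] -> levels [6 5 4 4 4]
  -> period-2 cycle: step 5 state = step 3 state; never stabilizes
  -> state at step 30: (30-3) mod 2 = 1, same as step 4 -> [5 2 5 5 6]

Answer: 5 2 5 5 6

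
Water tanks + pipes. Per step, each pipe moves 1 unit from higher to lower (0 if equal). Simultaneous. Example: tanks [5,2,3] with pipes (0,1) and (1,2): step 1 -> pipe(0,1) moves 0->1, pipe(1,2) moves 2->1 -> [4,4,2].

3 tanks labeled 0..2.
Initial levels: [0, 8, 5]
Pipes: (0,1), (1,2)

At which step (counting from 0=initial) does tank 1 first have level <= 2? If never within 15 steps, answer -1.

Answer: -1

Derivation:
Step 1: flows [1->0,1->2] -> levels [1 6 6]
Step 2: flows [1->0,1=2] -> levels [2 5 6]
Step 3: flows [1->0,2->1] -> levels [3 5 5]
Step 4: flows [1->0,1=2] -> levels [4 4 5]
Step 5: flows [0=1,2->1] -> levels [4 5 4]
Step 6: flows [1->0,1->2] -> levels [5 3 5]
Step 7: flows [0->1,2->1] -> levels [4 5 4]
  -> period-2 cycle (repeats step 5); tank 1 never drops to <=2
Tank 1 never reaches <=2 within 15 steps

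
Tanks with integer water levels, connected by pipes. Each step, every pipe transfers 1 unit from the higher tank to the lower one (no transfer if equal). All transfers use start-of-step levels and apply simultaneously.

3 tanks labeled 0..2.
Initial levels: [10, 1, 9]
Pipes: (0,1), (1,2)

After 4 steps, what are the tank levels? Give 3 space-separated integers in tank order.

Step 1: flows [0->1,2->1] -> levels [9 3 8]
Step 2: flows [0->1,2->1] -> levels [8 5 7]
Step 3: flows [0->1,2->1] -> levels [7 7 6]
Step 4: flows [0=1,1->2] -> levels [7 6 7]

Answer: 7 6 7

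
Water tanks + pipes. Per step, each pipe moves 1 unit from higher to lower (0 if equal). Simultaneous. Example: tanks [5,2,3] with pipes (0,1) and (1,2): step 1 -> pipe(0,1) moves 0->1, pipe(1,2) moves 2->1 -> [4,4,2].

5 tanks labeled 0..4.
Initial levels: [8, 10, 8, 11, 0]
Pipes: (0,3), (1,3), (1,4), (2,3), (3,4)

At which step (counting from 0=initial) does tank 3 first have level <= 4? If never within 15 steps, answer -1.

Step 1: flows [3->0,3->1,1->4,3->2,3->4] -> levels [9 10 9 7 2]
Step 2: flows [0->3,1->3,1->4,2->3,3->4] -> levels [8 8 8 9 4]
Step 3: flows [3->0,3->1,1->4,3->2,3->4] -> levels [9 8 9 5 6]
Step 4: flows [0->3,1->3,1->4,2->3,4->3] -> levels [8 6 8 9 6]
Step 5: flows [3->0,3->1,1=4,3->2,3->4] -> levels [9 7 9 5 7]
Step 6: flows [0->3,1->3,1=4,2->3,4->3] -> levels [8 6 8 9 6]
  -> period-2 cycle (repeats step 4); tank 3 never drops to <=4
Tank 3 never reaches <=4 within 15 steps

Answer: -1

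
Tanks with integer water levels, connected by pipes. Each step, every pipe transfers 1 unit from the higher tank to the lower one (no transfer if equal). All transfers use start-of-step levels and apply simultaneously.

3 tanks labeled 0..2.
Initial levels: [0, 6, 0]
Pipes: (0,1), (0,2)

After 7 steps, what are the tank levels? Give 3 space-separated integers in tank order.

Answer: 2 2 2

Derivation:
Step 1: flows [1->0,0=2] -> levels [1 5 0]
Step 2: flows [1->0,0->2] -> levels [1 4 1]
Step 3: flows [1->0,0=2] -> levels [2 3 1]
Step 4: flows [1->0,0->2] -> levels [2 2 2]
Step 5: flows [0=1,0=2] -> levels [2 2 2]
  -> stable; steps 6..7 unchanged -> [2 2 2]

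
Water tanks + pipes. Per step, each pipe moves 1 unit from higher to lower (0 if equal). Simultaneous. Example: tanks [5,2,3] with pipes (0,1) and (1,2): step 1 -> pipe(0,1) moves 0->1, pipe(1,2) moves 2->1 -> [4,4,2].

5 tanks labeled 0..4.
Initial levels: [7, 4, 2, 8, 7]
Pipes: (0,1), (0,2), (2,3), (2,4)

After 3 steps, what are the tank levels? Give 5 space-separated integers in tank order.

Answer: 6 5 4 7 6

Derivation:
Step 1: flows [0->1,0->2,3->2,4->2] -> levels [5 5 5 7 6]
Step 2: flows [0=1,0=2,3->2,4->2] -> levels [5 5 7 6 5]
Step 3: flows [0=1,2->0,2->3,2->4] -> levels [6 5 4 7 6]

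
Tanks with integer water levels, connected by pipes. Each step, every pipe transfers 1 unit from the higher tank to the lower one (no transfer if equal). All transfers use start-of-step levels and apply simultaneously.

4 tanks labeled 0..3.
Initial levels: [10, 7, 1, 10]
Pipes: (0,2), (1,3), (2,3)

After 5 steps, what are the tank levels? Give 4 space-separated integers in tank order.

Answer: 7 7 7 7

Derivation:
Step 1: flows [0->2,3->1,3->2] -> levels [9 8 3 8]
Step 2: flows [0->2,1=3,3->2] -> levels [8 8 5 7]
Step 3: flows [0->2,1->3,3->2] -> levels [7 7 7 7]
Step 4: flows [0=2,1=3,2=3] -> levels [7 7 7 7]
  -> stable; steps 5..5 unchanged -> [7 7 7 7]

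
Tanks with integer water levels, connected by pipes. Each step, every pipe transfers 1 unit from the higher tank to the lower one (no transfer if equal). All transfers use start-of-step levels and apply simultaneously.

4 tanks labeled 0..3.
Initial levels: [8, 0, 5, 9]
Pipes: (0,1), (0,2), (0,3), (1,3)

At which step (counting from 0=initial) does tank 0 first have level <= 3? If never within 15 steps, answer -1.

Step 1: flows [0->1,0->2,3->0,3->1] -> levels [7 2 6 7]
Step 2: flows [0->1,0->2,0=3,3->1] -> levels [5 4 7 6]
Step 3: flows [0->1,2->0,3->0,3->1] -> levels [6 6 6 4]
Step 4: flows [0=1,0=2,0->3,1->3] -> levels [5 5 6 6]
Step 5: flows [0=1,2->0,3->0,3->1] -> levels [7 6 5 4]
Step 6: flows [0->1,0->2,0->3,1->3] -> levels [4 6 6 6]
Step 7: flows [1->0,2->0,3->0,1=3] -> levels [7 5 5 5]
Step 8: flows [0->1,0->2,0->3,1=3] -> levels [4 6 6 6]
  -> period-2 cycle (repeats step 6); tank 0 never drops to <=3
Tank 0 never reaches <=3 within 15 steps

Answer: -1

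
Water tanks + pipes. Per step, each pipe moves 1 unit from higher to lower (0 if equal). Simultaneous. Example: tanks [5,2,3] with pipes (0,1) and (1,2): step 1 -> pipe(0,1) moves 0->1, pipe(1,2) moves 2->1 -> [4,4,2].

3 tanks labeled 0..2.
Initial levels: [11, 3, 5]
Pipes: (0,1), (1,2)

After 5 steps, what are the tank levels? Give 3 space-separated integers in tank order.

Answer: 6 7 6

Derivation:
Step 1: flows [0->1,2->1] -> levels [10 5 4]
Step 2: flows [0->1,1->2] -> levels [9 5 5]
Step 3: flows [0->1,1=2] -> levels [8 6 5]
Step 4: flows [0->1,1->2] -> levels [7 6 6]
Step 5: flows [0->1,1=2] -> levels [6 7 6]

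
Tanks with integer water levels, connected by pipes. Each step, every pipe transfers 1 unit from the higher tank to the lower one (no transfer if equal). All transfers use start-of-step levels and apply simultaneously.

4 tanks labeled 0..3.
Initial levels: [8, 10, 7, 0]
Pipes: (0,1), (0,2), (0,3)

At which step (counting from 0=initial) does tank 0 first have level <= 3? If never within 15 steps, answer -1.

Step 1: flows [1->0,0->2,0->3] -> levels [7 9 8 1]
Step 2: flows [1->0,2->0,0->3] -> levels [8 8 7 2]
Step 3: flows [0=1,0->2,0->3] -> levels [6 8 8 3]
Step 4: flows [1->0,2->0,0->3] -> levels [7 7 7 4]
Step 5: flows [0=1,0=2,0->3] -> levels [6 7 7 5]
Step 6: flows [1->0,2->0,0->3] -> levels [7 6 6 6]
Step 7: flows [0->1,0->2,0->3] -> levels [4 7 7 7]
Step 8: flows [1->0,2->0,3->0] -> levels [7 6 6 6]
  -> period-2 cycle (repeats step 6); tank 0 never drops to <=3
Tank 0 never reaches <=3 within 15 steps

Answer: -1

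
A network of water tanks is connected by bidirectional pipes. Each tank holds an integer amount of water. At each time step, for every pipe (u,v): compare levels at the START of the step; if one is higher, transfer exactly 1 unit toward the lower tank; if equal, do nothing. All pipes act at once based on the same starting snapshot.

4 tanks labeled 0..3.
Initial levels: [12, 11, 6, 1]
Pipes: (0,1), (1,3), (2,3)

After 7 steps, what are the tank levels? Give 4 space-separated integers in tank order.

Step 1: flows [0->1,1->3,2->3] -> levels [11 11 5 3]
Step 2: flows [0=1,1->3,2->3] -> levels [11 10 4 5]
Step 3: flows [0->1,1->3,3->2] -> levels [10 10 5 5]
Step 4: flows [0=1,1->3,2=3] -> levels [10 9 5 6]
Step 5: flows [0->1,1->3,3->2] -> levels [9 9 6 6]
Step 6: flows [0=1,1->3,2=3] -> levels [9 8 6 7]
Step 7: flows [0->1,1->3,3->2] -> levels [8 8 7 7]

Answer: 8 8 7 7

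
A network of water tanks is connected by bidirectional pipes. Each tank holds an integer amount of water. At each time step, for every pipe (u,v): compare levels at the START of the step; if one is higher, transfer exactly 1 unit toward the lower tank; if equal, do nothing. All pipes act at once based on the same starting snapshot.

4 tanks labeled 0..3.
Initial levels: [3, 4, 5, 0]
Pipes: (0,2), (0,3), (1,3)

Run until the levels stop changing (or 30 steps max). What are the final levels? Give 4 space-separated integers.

Step 1: flows [2->0,0->3,1->3] -> levels [3 3 4 2]
Step 2: flows [2->0,0->3,1->3] -> levels [3 2 3 4]
Step 3: flows [0=2,3->0,3->1] -> levels [4 3 3 2]
Step 4: flows [0->2,0->3,1->3] -> levels [2 2 4 4]
Step 5: flows [2->0,3->0,3->1] -> levels [4 3 3 2]
  -> period-2 cycle: step 5 state = step 3 state; never stabilizes
  -> state at step 30: (30-3) mod 2 = 1, same as step 4 -> [2 2 4 4]

Answer: 2 2 4 4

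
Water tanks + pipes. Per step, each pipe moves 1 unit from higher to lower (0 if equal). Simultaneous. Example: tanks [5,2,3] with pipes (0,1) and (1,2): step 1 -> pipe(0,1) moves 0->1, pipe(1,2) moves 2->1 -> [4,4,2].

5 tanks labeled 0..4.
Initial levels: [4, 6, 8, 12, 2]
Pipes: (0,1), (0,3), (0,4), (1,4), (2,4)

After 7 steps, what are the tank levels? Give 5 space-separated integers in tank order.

Answer: 5 7 5 7 8

Derivation:
Step 1: flows [1->0,3->0,0->4,1->4,2->4] -> levels [5 4 7 11 5]
Step 2: flows [0->1,3->0,0=4,4->1,2->4] -> levels [5 6 6 10 5]
Step 3: flows [1->0,3->0,0=4,1->4,2->4] -> levels [7 4 5 9 7]
Step 4: flows [0->1,3->0,0=4,4->1,4->2] -> levels [7 6 6 8 5]
Step 5: flows [0->1,3->0,0->4,1->4,2->4] -> levels [6 6 5 7 8]
Step 6: flows [0=1,3->0,4->0,4->1,4->2] -> levels [8 7 6 6 5]
Step 7: flows [0->1,0->3,0->4,1->4,2->4] -> levels [5 7 5 7 8]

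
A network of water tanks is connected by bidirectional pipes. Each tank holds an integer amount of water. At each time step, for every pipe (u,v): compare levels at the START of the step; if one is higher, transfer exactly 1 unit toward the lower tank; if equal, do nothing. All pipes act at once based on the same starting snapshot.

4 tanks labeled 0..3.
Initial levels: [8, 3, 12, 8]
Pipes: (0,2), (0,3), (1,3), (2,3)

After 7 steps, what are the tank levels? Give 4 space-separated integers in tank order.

Answer: 8 8 8 7

Derivation:
Step 1: flows [2->0,0=3,3->1,2->3] -> levels [9 4 10 8]
Step 2: flows [2->0,0->3,3->1,2->3] -> levels [9 5 8 9]
Step 3: flows [0->2,0=3,3->1,3->2] -> levels [8 6 10 7]
Step 4: flows [2->0,0->3,3->1,2->3] -> levels [8 7 8 8]
Step 5: flows [0=2,0=3,3->1,2=3] -> levels [8 8 8 7]
Step 6: flows [0=2,0->3,1->3,2->3] -> levels [7 7 7 10]
Step 7: flows [0=2,3->0,3->1,3->2] -> levels [8 8 8 7]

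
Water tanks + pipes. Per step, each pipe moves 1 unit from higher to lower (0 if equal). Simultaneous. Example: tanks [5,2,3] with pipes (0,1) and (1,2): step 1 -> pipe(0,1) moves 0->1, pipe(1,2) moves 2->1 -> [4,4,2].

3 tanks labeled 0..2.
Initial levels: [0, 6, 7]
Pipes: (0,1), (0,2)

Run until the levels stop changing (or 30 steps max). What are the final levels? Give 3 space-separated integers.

Answer: 3 5 5

Derivation:
Step 1: flows [1->0,2->0] -> levels [2 5 6]
Step 2: flows [1->0,2->0] -> levels [4 4 5]
Step 3: flows [0=1,2->0] -> levels [5 4 4]
Step 4: flows [0->1,0->2] -> levels [3 5 5]
Step 5: flows [1->0,2->0] -> levels [5 4 4]
  -> period-2 cycle: step 5 state = step 3 state; never stabilizes
  -> state at step 30: (30-3) mod 2 = 1, same as step 4 -> [3 5 5]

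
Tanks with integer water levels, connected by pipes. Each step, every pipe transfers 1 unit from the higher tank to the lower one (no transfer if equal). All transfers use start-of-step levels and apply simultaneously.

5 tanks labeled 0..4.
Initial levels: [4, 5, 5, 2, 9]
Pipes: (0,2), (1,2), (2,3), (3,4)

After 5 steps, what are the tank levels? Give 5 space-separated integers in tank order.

Step 1: flows [2->0,1=2,2->3,4->3] -> levels [5 5 3 4 8]
Step 2: flows [0->2,1->2,3->2,4->3] -> levels [4 4 6 4 7]
Step 3: flows [2->0,2->1,2->3,4->3] -> levels [5 5 3 6 6]
Step 4: flows [0->2,1->2,3->2,3=4] -> levels [4 4 6 5 6]
Step 5: flows [2->0,2->1,2->3,4->3] -> levels [5 5 3 7 5]

Answer: 5 5 3 7 5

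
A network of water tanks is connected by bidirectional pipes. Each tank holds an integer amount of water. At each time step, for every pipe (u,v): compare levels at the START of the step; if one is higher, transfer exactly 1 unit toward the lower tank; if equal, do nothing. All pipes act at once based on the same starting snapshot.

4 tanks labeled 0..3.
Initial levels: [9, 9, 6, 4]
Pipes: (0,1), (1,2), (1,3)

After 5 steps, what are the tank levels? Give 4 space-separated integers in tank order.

Step 1: flows [0=1,1->2,1->3] -> levels [9 7 7 5]
Step 2: flows [0->1,1=2,1->3] -> levels [8 7 7 6]
Step 3: flows [0->1,1=2,1->3] -> levels [7 7 7 7]
Step 4: flows [0=1,1=2,1=3] -> levels [7 7 7 7]
  -> stable; steps 5..5 unchanged -> [7 7 7 7]

Answer: 7 7 7 7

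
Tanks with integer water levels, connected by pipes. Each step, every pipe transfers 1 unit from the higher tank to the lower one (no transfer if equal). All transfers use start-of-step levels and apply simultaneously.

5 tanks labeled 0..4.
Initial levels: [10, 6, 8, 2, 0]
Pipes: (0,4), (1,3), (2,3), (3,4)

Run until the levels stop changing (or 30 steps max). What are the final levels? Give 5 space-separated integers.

Step 1: flows [0->4,1->3,2->3,3->4] -> levels [9 5 7 3 2]
Step 2: flows [0->4,1->3,2->3,3->4] -> levels [8 4 6 4 4]
Step 3: flows [0->4,1=3,2->3,3=4] -> levels [7 4 5 5 5]
Step 4: flows [0->4,3->1,2=3,3=4] -> levels [6 5 5 4 6]
Step 5: flows [0=4,1->3,2->3,4->3] -> levels [6 4 4 7 5]
Step 6: flows [0->4,3->1,3->2,3->4] -> levels [5 5 5 4 7]
Step 7: flows [4->0,1->3,2->3,4->3] -> levels [6 4 4 7 5]
  -> period-2 cycle: step 7 state = step 5 state; never stabilizes
  -> state at step 30: (30-5) mod 2 = 1, same as step 6 -> [5 5 5 4 7]

Answer: 5 5 5 4 7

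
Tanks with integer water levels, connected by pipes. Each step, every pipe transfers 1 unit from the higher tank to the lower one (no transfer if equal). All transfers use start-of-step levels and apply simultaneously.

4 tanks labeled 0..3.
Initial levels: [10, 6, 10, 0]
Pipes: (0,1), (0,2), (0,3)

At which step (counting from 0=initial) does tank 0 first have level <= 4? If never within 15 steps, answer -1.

Answer: -1

Derivation:
Step 1: flows [0->1,0=2,0->3] -> levels [8 7 10 1]
Step 2: flows [0->1,2->0,0->3] -> levels [7 8 9 2]
Step 3: flows [1->0,2->0,0->3] -> levels [8 7 8 3]
Step 4: flows [0->1,0=2,0->3] -> levels [6 8 8 4]
Step 5: flows [1->0,2->0,0->3] -> levels [7 7 7 5]
Step 6: flows [0=1,0=2,0->3] -> levels [6 7 7 6]
Step 7: flows [1->0,2->0,0=3] -> levels [8 6 6 6]
Step 8: flows [0->1,0->2,0->3] -> levels [5 7 7 7]
Step 9: flows [1->0,2->0,3->0] -> levels [8 6 6 6]
  -> period-2 cycle (repeats step 7); tank 0 never drops to <=4
Tank 0 never reaches <=4 within 15 steps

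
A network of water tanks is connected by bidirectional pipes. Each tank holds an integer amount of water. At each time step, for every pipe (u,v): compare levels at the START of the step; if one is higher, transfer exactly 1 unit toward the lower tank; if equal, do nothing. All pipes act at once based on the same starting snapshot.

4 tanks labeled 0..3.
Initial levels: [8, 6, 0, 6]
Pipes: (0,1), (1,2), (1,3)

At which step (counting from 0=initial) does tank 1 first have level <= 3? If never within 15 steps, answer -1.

Answer: 5

Derivation:
Step 1: flows [0->1,1->2,1=3] -> levels [7 6 1 6]
Step 2: flows [0->1,1->2,1=3] -> levels [6 6 2 6]
Step 3: flows [0=1,1->2,1=3] -> levels [6 5 3 6]
Step 4: flows [0->1,1->2,3->1] -> levels [5 6 4 5]
Step 5: flows [1->0,1->2,1->3] -> levels [6 3 5 6]
Tank 1 first reaches <=3 at step 5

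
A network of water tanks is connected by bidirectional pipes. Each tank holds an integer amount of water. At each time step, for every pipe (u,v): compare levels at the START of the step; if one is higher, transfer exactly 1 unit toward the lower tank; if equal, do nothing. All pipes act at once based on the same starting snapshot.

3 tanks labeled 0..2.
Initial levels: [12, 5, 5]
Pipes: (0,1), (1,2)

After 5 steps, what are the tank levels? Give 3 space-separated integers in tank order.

Answer: 7 8 7

Derivation:
Step 1: flows [0->1,1=2] -> levels [11 6 5]
Step 2: flows [0->1,1->2] -> levels [10 6 6]
Step 3: flows [0->1,1=2] -> levels [9 7 6]
Step 4: flows [0->1,1->2] -> levels [8 7 7]
Step 5: flows [0->1,1=2] -> levels [7 8 7]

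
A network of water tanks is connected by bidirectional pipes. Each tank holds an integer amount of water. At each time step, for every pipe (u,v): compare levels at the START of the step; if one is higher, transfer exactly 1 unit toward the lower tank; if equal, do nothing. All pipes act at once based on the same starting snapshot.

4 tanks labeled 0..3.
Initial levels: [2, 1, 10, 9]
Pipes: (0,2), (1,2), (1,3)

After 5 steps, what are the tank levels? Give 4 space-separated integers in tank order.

Answer: 5 7 4 6

Derivation:
Step 1: flows [2->0,2->1,3->1] -> levels [3 3 8 8]
Step 2: flows [2->0,2->1,3->1] -> levels [4 5 6 7]
Step 3: flows [2->0,2->1,3->1] -> levels [5 7 4 6]
Step 4: flows [0->2,1->2,1->3] -> levels [4 5 6 7]
  -> period-2 cycle: step 4 state = step 2 state
  -> state at step 5: (5-2) mod 2 = 1, same as step 3 -> [5 7 4 6]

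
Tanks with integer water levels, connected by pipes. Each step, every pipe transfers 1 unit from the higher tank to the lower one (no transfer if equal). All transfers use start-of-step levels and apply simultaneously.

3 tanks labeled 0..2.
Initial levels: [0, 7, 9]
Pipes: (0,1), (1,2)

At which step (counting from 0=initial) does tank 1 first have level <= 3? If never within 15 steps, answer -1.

Answer: -1

Derivation:
Step 1: flows [1->0,2->1] -> levels [1 7 8]
Step 2: flows [1->0,2->1] -> levels [2 7 7]
Step 3: flows [1->0,1=2] -> levels [3 6 7]
Step 4: flows [1->0,2->1] -> levels [4 6 6]
Step 5: flows [1->0,1=2] -> levels [5 5 6]
Step 6: flows [0=1,2->1] -> levels [5 6 5]
Step 7: flows [1->0,1->2] -> levels [6 4 6]
Step 8: flows [0->1,2->1] -> levels [5 6 5]
  -> period-2 cycle (repeats step 6); tank 1 never drops to <=3
Tank 1 never reaches <=3 within 15 steps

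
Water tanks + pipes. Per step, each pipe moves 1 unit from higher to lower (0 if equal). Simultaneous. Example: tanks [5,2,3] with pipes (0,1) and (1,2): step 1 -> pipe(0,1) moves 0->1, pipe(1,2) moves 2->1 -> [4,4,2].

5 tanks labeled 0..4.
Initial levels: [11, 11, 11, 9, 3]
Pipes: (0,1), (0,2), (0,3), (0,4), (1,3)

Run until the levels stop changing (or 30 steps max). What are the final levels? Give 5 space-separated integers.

Answer: 7 10 10 9 9

Derivation:
Step 1: flows [0=1,0=2,0->3,0->4,1->3] -> levels [9 10 11 11 4]
Step 2: flows [1->0,2->0,3->0,0->4,3->1] -> levels [11 10 10 9 5]
Step 3: flows [0->1,0->2,0->3,0->4,1->3] -> levels [7 10 11 11 6]
Step 4: flows [1->0,2->0,3->0,0->4,3->1] -> levels [9 10 10 9 7]
Step 5: flows [1->0,2->0,0=3,0->4,1->3] -> levels [10 8 9 10 8]
Step 6: flows [0->1,0->2,0=3,0->4,3->1] -> levels [7 10 10 9 9]
Step 7: flows [1->0,2->0,3->0,4->0,1->3] -> levels [11 8 9 9 8]
Step 8: flows [0->1,0->2,0->3,0->4,3->1] -> levels [7 10 10 9 9]
  -> period-2 cycle: step 8 state = step 6 state; never stabilizes
  -> state at step 30: (30-6) mod 2 = 0, same as step 6 -> [7 10 10 9 9]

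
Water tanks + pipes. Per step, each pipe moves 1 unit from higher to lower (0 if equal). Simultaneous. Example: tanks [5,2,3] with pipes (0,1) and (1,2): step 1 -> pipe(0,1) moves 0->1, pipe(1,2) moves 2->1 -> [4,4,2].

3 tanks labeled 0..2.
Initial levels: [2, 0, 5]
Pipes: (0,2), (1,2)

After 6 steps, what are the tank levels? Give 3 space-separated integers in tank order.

Step 1: flows [2->0,2->1] -> levels [3 1 3]
Step 2: flows [0=2,2->1] -> levels [3 2 2]
Step 3: flows [0->2,1=2] -> levels [2 2 3]
Step 4: flows [2->0,2->1] -> levels [3 3 1]
Step 5: flows [0->2,1->2] -> levels [2 2 3]
  -> period-2 cycle: step 5 state = step 3 state
  -> state at step 6: (6-3) mod 2 = 1, same as step 4 -> [3 3 1]

Answer: 3 3 1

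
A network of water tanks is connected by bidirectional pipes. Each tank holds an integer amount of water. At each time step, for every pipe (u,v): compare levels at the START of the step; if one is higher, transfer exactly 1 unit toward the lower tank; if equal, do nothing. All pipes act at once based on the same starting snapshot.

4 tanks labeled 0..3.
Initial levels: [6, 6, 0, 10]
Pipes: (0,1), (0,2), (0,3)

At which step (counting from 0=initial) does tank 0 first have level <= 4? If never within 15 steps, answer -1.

Step 1: flows [0=1,0->2,3->0] -> levels [6 6 1 9]
Step 2: flows [0=1,0->2,3->0] -> levels [6 6 2 8]
Step 3: flows [0=1,0->2,3->0] -> levels [6 6 3 7]
Step 4: flows [0=1,0->2,3->0] -> levels [6 6 4 6]
Step 5: flows [0=1,0->2,0=3] -> levels [5 6 5 6]
Step 6: flows [1->0,0=2,3->0] -> levels [7 5 5 5]
Step 7: flows [0->1,0->2,0->3] -> levels [4 6 6 6]
Tank 0 first reaches <=4 at step 7

Answer: 7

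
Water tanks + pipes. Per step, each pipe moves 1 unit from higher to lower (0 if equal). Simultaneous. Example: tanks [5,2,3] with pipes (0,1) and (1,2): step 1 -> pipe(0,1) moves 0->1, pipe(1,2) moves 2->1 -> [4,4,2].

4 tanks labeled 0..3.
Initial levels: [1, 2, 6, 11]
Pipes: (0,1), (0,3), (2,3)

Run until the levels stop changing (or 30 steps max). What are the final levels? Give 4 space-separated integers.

Answer: 6 4 6 4

Derivation:
Step 1: flows [1->0,3->0,3->2] -> levels [3 1 7 9]
Step 2: flows [0->1,3->0,3->2] -> levels [3 2 8 7]
Step 3: flows [0->1,3->0,2->3] -> levels [3 3 7 7]
Step 4: flows [0=1,3->0,2=3] -> levels [4 3 7 6]
Step 5: flows [0->1,3->0,2->3] -> levels [4 4 6 6]
Step 6: flows [0=1,3->0,2=3] -> levels [5 4 6 5]
Step 7: flows [0->1,0=3,2->3] -> levels [4 5 5 6]
Step 8: flows [1->0,3->0,3->2] -> levels [6 4 6 4]
Step 9: flows [0->1,0->3,2->3] -> levels [4 5 5 6]
  -> period-2 cycle: step 9 state = step 7 state; never stabilizes
  -> state at step 30: (30-7) mod 2 = 1, same as step 8 -> [6 4 6 4]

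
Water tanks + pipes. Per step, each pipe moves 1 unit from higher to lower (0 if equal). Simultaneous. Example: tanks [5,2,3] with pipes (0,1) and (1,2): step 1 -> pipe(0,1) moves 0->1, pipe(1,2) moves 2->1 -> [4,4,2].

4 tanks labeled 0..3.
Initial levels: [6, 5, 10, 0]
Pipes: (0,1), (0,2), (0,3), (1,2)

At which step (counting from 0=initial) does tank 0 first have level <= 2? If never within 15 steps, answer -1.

Step 1: flows [0->1,2->0,0->3,2->1] -> levels [5 7 8 1]
Step 2: flows [1->0,2->0,0->3,2->1] -> levels [6 7 6 2]
Step 3: flows [1->0,0=2,0->3,1->2] -> levels [6 5 7 3]
Step 4: flows [0->1,2->0,0->3,2->1] -> levels [5 7 5 4]
Step 5: flows [1->0,0=2,0->3,1->2] -> levels [5 5 6 5]
Step 6: flows [0=1,2->0,0=3,2->1] -> levels [6 6 4 5]
Step 7: flows [0=1,0->2,0->3,1->2] -> levels [4 5 6 6]
Step 8: flows [1->0,2->0,3->0,2->1] -> levels [7 5 4 5]
Step 9: flows [0->1,0->2,0->3,1->2] -> levels [4 5 6 6]
  -> period-2 cycle (repeats step 7); tank 0 never drops to <=2
Tank 0 never reaches <=2 within 15 steps

Answer: -1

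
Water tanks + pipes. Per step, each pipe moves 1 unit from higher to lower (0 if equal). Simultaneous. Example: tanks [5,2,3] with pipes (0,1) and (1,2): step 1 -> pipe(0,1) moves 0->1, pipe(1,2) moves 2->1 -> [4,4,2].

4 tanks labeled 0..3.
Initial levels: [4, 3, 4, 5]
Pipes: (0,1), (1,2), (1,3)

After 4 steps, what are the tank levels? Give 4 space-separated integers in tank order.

Answer: 4 3 4 5

Derivation:
Step 1: flows [0->1,2->1,3->1] -> levels [3 6 3 4]
Step 2: flows [1->0,1->2,1->3] -> levels [4 3 4 5]
  -> period-2 cycle: step 2 state = step 0 state
  -> state at step 4: (4-0) mod 2 = 0, same as step 0 -> [4 3 4 5]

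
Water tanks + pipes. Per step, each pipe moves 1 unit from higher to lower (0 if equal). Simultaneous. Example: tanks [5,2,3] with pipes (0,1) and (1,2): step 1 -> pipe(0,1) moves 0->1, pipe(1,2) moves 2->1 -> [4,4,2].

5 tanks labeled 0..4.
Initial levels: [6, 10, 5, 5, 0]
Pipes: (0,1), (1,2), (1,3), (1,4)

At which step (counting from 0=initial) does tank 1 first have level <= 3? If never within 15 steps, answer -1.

Answer: 5

Derivation:
Step 1: flows [1->0,1->2,1->3,1->4] -> levels [7 6 6 6 1]
Step 2: flows [0->1,1=2,1=3,1->4] -> levels [6 6 6 6 2]
Step 3: flows [0=1,1=2,1=3,1->4] -> levels [6 5 6 6 3]
Step 4: flows [0->1,2->1,3->1,1->4] -> levels [5 7 5 5 4]
Step 5: flows [1->0,1->2,1->3,1->4] -> levels [6 3 6 6 5]
Tank 1 first reaches <=3 at step 5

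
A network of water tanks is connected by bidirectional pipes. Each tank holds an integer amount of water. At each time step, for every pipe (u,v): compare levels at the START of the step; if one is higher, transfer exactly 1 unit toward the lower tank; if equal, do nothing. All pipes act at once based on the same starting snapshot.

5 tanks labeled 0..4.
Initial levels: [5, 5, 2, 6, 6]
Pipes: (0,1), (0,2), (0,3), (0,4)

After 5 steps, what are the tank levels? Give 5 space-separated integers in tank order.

Answer: 6 5 3 5 5

Derivation:
Step 1: flows [0=1,0->2,3->0,4->0] -> levels [6 5 3 5 5]
Step 2: flows [0->1,0->2,0->3,0->4] -> levels [2 6 4 6 6]
Step 3: flows [1->0,2->0,3->0,4->0] -> levels [6 5 3 5 5]
  -> period-2 cycle: step 3 state = step 1 state
  -> state at step 5: (5-1) mod 2 = 0, same as step 1 -> [6 5 3 5 5]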